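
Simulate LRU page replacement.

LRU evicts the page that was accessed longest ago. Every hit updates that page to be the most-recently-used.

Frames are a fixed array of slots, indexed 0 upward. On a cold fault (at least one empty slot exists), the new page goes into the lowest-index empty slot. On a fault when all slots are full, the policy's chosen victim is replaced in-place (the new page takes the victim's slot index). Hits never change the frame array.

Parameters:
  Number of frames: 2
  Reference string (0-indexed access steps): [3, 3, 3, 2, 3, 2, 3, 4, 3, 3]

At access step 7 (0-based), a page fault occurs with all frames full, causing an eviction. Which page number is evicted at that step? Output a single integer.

Answer: 2

Derivation:
Step 0: ref 3 -> FAULT, frames=[3,-]
Step 1: ref 3 -> HIT, frames=[3,-]
Step 2: ref 3 -> HIT, frames=[3,-]
Step 3: ref 2 -> FAULT, frames=[3,2]
Step 4: ref 3 -> HIT, frames=[3,2]
Step 5: ref 2 -> HIT, frames=[3,2]
Step 6: ref 3 -> HIT, frames=[3,2]
Step 7: ref 4 -> FAULT, evict 2, frames=[3,4]
At step 7: evicted page 2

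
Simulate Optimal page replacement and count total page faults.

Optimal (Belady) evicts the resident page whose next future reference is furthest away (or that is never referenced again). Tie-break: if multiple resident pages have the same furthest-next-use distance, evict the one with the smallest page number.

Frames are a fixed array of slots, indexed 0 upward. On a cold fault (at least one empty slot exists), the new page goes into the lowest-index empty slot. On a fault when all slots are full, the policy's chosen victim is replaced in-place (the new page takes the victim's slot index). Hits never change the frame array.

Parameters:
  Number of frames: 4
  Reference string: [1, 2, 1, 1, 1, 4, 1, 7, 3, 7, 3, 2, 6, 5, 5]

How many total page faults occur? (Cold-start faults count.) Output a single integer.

Answer: 7

Derivation:
Step 0: ref 1 → FAULT, frames=[1,-,-,-]
Step 1: ref 2 → FAULT, frames=[1,2,-,-]
Step 2: ref 1 → HIT, frames=[1,2,-,-]
Step 3: ref 1 → HIT, frames=[1,2,-,-]
Step 4: ref 1 → HIT, frames=[1,2,-,-]
Step 5: ref 4 → FAULT, frames=[1,2,4,-]
Step 6: ref 1 → HIT, frames=[1,2,4,-]
Step 7: ref 7 → FAULT, frames=[1,2,4,7]
Step 8: ref 3 → FAULT (evict 1), frames=[3,2,4,7]
Step 9: ref 7 → HIT, frames=[3,2,4,7]
Step 10: ref 3 → HIT, frames=[3,2,4,7]
Step 11: ref 2 → HIT, frames=[3,2,4,7]
Step 12: ref 6 → FAULT (evict 2), frames=[3,6,4,7]
Step 13: ref 5 → FAULT (evict 3), frames=[5,6,4,7]
Step 14: ref 5 → HIT, frames=[5,6,4,7]
Total faults: 7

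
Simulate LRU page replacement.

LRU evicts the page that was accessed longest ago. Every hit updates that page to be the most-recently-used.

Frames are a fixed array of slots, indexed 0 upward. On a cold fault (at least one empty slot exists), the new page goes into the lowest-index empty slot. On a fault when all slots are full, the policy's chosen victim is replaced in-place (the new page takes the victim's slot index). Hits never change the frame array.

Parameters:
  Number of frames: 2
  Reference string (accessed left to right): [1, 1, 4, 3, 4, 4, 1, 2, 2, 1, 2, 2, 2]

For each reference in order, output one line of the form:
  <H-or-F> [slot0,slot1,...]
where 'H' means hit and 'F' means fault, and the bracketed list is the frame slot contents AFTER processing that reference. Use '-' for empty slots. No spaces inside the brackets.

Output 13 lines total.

F [1,-]
H [1,-]
F [1,4]
F [3,4]
H [3,4]
H [3,4]
F [1,4]
F [1,2]
H [1,2]
H [1,2]
H [1,2]
H [1,2]
H [1,2]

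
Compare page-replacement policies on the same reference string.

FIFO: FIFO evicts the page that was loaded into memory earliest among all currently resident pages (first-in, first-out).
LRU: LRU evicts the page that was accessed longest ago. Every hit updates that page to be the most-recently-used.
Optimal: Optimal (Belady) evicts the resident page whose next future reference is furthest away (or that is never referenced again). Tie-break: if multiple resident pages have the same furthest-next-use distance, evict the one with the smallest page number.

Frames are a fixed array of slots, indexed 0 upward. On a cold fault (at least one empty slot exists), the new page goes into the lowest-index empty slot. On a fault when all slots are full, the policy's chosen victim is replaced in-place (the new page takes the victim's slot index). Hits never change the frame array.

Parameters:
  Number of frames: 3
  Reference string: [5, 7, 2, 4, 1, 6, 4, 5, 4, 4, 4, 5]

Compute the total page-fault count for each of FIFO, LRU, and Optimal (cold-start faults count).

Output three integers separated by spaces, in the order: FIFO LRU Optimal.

--- FIFO ---
  step 0: ref 5 -> FAULT, frames=[5,-,-] (faults so far: 1)
  step 1: ref 7 -> FAULT, frames=[5,7,-] (faults so far: 2)
  step 2: ref 2 -> FAULT, frames=[5,7,2] (faults so far: 3)
  step 3: ref 4 -> FAULT, evict 5, frames=[4,7,2] (faults so far: 4)
  step 4: ref 1 -> FAULT, evict 7, frames=[4,1,2] (faults so far: 5)
  step 5: ref 6 -> FAULT, evict 2, frames=[4,1,6] (faults so far: 6)
  step 6: ref 4 -> HIT, frames=[4,1,6] (faults so far: 6)
  step 7: ref 5 -> FAULT, evict 4, frames=[5,1,6] (faults so far: 7)
  step 8: ref 4 -> FAULT, evict 1, frames=[5,4,6] (faults so far: 8)
  step 9: ref 4 -> HIT, frames=[5,4,6] (faults so far: 8)
  step 10: ref 4 -> HIT, frames=[5,4,6] (faults so far: 8)
  step 11: ref 5 -> HIT, frames=[5,4,6] (faults so far: 8)
  FIFO total faults: 8
--- LRU ---
  step 0: ref 5 -> FAULT, frames=[5,-,-] (faults so far: 1)
  step 1: ref 7 -> FAULT, frames=[5,7,-] (faults so far: 2)
  step 2: ref 2 -> FAULT, frames=[5,7,2] (faults so far: 3)
  step 3: ref 4 -> FAULT, evict 5, frames=[4,7,2] (faults so far: 4)
  step 4: ref 1 -> FAULT, evict 7, frames=[4,1,2] (faults so far: 5)
  step 5: ref 6 -> FAULT, evict 2, frames=[4,1,6] (faults so far: 6)
  step 6: ref 4 -> HIT, frames=[4,1,6] (faults so far: 6)
  step 7: ref 5 -> FAULT, evict 1, frames=[4,5,6] (faults so far: 7)
  step 8: ref 4 -> HIT, frames=[4,5,6] (faults so far: 7)
  step 9: ref 4 -> HIT, frames=[4,5,6] (faults so far: 7)
  step 10: ref 4 -> HIT, frames=[4,5,6] (faults so far: 7)
  step 11: ref 5 -> HIT, frames=[4,5,6] (faults so far: 7)
  LRU total faults: 7
--- Optimal ---
  step 0: ref 5 -> FAULT, frames=[5,-,-] (faults so far: 1)
  step 1: ref 7 -> FAULT, frames=[5,7,-] (faults so far: 2)
  step 2: ref 2 -> FAULT, frames=[5,7,2] (faults so far: 3)
  step 3: ref 4 -> FAULT, evict 2, frames=[5,7,4] (faults so far: 4)
  step 4: ref 1 -> FAULT, evict 7, frames=[5,1,4] (faults so far: 5)
  step 5: ref 6 -> FAULT, evict 1, frames=[5,6,4] (faults so far: 6)
  step 6: ref 4 -> HIT, frames=[5,6,4] (faults so far: 6)
  step 7: ref 5 -> HIT, frames=[5,6,4] (faults so far: 6)
  step 8: ref 4 -> HIT, frames=[5,6,4] (faults so far: 6)
  step 9: ref 4 -> HIT, frames=[5,6,4] (faults so far: 6)
  step 10: ref 4 -> HIT, frames=[5,6,4] (faults so far: 6)
  step 11: ref 5 -> HIT, frames=[5,6,4] (faults so far: 6)
  Optimal total faults: 6

Answer: 8 7 6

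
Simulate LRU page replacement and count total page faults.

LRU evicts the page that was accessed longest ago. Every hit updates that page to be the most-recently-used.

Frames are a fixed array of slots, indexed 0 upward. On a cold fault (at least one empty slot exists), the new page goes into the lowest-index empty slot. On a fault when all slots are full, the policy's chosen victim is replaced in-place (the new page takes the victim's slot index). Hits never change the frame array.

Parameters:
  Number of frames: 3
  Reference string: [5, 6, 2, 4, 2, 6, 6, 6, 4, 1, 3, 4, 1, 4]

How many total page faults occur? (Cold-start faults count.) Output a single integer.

Step 0: ref 5 → FAULT, frames=[5,-,-]
Step 1: ref 6 → FAULT, frames=[5,6,-]
Step 2: ref 2 → FAULT, frames=[5,6,2]
Step 3: ref 4 → FAULT (evict 5), frames=[4,6,2]
Step 4: ref 2 → HIT, frames=[4,6,2]
Step 5: ref 6 → HIT, frames=[4,6,2]
Step 6: ref 6 → HIT, frames=[4,6,2]
Step 7: ref 6 → HIT, frames=[4,6,2]
Step 8: ref 4 → HIT, frames=[4,6,2]
Step 9: ref 1 → FAULT (evict 2), frames=[4,6,1]
Step 10: ref 3 → FAULT (evict 6), frames=[4,3,1]
Step 11: ref 4 → HIT, frames=[4,3,1]
Step 12: ref 1 → HIT, frames=[4,3,1]
Step 13: ref 4 → HIT, frames=[4,3,1]
Total faults: 6

Answer: 6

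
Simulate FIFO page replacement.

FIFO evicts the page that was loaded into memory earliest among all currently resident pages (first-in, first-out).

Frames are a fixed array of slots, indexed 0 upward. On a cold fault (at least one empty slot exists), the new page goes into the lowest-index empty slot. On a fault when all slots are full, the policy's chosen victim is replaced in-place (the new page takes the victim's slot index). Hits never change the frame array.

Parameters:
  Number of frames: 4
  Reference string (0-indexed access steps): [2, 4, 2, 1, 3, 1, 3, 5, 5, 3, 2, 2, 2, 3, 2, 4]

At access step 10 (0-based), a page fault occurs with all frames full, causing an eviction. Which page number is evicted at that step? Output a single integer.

Step 0: ref 2 -> FAULT, frames=[2,-,-,-]
Step 1: ref 4 -> FAULT, frames=[2,4,-,-]
Step 2: ref 2 -> HIT, frames=[2,4,-,-]
Step 3: ref 1 -> FAULT, frames=[2,4,1,-]
Step 4: ref 3 -> FAULT, frames=[2,4,1,3]
Step 5: ref 1 -> HIT, frames=[2,4,1,3]
Step 6: ref 3 -> HIT, frames=[2,4,1,3]
Step 7: ref 5 -> FAULT, evict 2, frames=[5,4,1,3]
Step 8: ref 5 -> HIT, frames=[5,4,1,3]
Step 9: ref 3 -> HIT, frames=[5,4,1,3]
Step 10: ref 2 -> FAULT, evict 4, frames=[5,2,1,3]
At step 10: evicted page 4

Answer: 4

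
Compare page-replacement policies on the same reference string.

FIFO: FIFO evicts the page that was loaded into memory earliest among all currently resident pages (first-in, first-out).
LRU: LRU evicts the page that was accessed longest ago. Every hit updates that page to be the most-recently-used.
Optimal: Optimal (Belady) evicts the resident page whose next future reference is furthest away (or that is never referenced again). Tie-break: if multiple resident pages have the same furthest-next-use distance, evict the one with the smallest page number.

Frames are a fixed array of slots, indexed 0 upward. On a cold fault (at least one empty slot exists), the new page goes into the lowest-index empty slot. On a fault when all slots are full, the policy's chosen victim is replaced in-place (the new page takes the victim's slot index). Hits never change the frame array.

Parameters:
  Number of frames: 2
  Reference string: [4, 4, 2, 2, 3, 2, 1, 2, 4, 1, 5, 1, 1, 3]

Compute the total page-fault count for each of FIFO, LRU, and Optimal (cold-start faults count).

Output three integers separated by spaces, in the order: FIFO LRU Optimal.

Answer: 9 8 7

Derivation:
--- FIFO ---
  step 0: ref 4 -> FAULT, frames=[4,-] (faults so far: 1)
  step 1: ref 4 -> HIT, frames=[4,-] (faults so far: 1)
  step 2: ref 2 -> FAULT, frames=[4,2] (faults so far: 2)
  step 3: ref 2 -> HIT, frames=[4,2] (faults so far: 2)
  step 4: ref 3 -> FAULT, evict 4, frames=[3,2] (faults so far: 3)
  step 5: ref 2 -> HIT, frames=[3,2] (faults so far: 3)
  step 6: ref 1 -> FAULT, evict 2, frames=[3,1] (faults so far: 4)
  step 7: ref 2 -> FAULT, evict 3, frames=[2,1] (faults so far: 5)
  step 8: ref 4 -> FAULT, evict 1, frames=[2,4] (faults so far: 6)
  step 9: ref 1 -> FAULT, evict 2, frames=[1,4] (faults so far: 7)
  step 10: ref 5 -> FAULT, evict 4, frames=[1,5] (faults so far: 8)
  step 11: ref 1 -> HIT, frames=[1,5] (faults so far: 8)
  step 12: ref 1 -> HIT, frames=[1,5] (faults so far: 8)
  step 13: ref 3 -> FAULT, evict 1, frames=[3,5] (faults so far: 9)
  FIFO total faults: 9
--- LRU ---
  step 0: ref 4 -> FAULT, frames=[4,-] (faults so far: 1)
  step 1: ref 4 -> HIT, frames=[4,-] (faults so far: 1)
  step 2: ref 2 -> FAULT, frames=[4,2] (faults so far: 2)
  step 3: ref 2 -> HIT, frames=[4,2] (faults so far: 2)
  step 4: ref 3 -> FAULT, evict 4, frames=[3,2] (faults so far: 3)
  step 5: ref 2 -> HIT, frames=[3,2] (faults so far: 3)
  step 6: ref 1 -> FAULT, evict 3, frames=[1,2] (faults so far: 4)
  step 7: ref 2 -> HIT, frames=[1,2] (faults so far: 4)
  step 8: ref 4 -> FAULT, evict 1, frames=[4,2] (faults so far: 5)
  step 9: ref 1 -> FAULT, evict 2, frames=[4,1] (faults so far: 6)
  step 10: ref 5 -> FAULT, evict 4, frames=[5,1] (faults so far: 7)
  step 11: ref 1 -> HIT, frames=[5,1] (faults so far: 7)
  step 12: ref 1 -> HIT, frames=[5,1] (faults so far: 7)
  step 13: ref 3 -> FAULT, evict 5, frames=[3,1] (faults so far: 8)
  LRU total faults: 8
--- Optimal ---
  step 0: ref 4 -> FAULT, frames=[4,-] (faults so far: 1)
  step 1: ref 4 -> HIT, frames=[4,-] (faults so far: 1)
  step 2: ref 2 -> FAULT, frames=[4,2] (faults so far: 2)
  step 3: ref 2 -> HIT, frames=[4,2] (faults so far: 2)
  step 4: ref 3 -> FAULT, evict 4, frames=[3,2] (faults so far: 3)
  step 5: ref 2 -> HIT, frames=[3,2] (faults so far: 3)
  step 6: ref 1 -> FAULT, evict 3, frames=[1,2] (faults so far: 4)
  step 7: ref 2 -> HIT, frames=[1,2] (faults so far: 4)
  step 8: ref 4 -> FAULT, evict 2, frames=[1,4] (faults so far: 5)
  step 9: ref 1 -> HIT, frames=[1,4] (faults so far: 5)
  step 10: ref 5 -> FAULT, evict 4, frames=[1,5] (faults so far: 6)
  step 11: ref 1 -> HIT, frames=[1,5] (faults so far: 6)
  step 12: ref 1 -> HIT, frames=[1,5] (faults so far: 6)
  step 13: ref 3 -> FAULT, evict 1, frames=[3,5] (faults so far: 7)
  Optimal total faults: 7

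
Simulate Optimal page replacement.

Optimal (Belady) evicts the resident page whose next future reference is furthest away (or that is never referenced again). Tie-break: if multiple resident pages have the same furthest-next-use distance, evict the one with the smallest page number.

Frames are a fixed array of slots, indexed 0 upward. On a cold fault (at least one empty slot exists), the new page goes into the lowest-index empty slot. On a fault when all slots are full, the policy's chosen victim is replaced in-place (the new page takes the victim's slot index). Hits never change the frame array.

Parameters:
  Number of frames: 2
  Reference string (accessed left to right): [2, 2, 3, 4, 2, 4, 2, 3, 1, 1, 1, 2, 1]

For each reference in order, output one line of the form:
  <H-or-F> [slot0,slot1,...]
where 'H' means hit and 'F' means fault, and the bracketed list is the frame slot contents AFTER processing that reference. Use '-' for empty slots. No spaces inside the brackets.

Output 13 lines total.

F [2,-]
H [2,-]
F [2,3]
F [2,4]
H [2,4]
H [2,4]
H [2,4]
F [2,3]
F [2,1]
H [2,1]
H [2,1]
H [2,1]
H [2,1]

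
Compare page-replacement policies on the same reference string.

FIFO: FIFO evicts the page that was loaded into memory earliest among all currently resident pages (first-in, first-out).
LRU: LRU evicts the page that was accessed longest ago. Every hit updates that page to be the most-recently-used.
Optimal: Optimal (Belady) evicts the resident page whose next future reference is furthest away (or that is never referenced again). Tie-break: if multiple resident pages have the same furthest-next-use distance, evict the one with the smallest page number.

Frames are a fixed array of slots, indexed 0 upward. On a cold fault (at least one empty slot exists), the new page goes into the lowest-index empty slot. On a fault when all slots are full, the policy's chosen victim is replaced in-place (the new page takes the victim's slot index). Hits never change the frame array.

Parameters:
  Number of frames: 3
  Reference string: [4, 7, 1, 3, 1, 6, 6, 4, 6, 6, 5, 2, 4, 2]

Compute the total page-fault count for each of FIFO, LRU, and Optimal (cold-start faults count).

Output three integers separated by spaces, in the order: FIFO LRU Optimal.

--- FIFO ---
  step 0: ref 4 -> FAULT, frames=[4,-,-] (faults so far: 1)
  step 1: ref 7 -> FAULT, frames=[4,7,-] (faults so far: 2)
  step 2: ref 1 -> FAULT, frames=[4,7,1] (faults so far: 3)
  step 3: ref 3 -> FAULT, evict 4, frames=[3,7,1] (faults so far: 4)
  step 4: ref 1 -> HIT, frames=[3,7,1] (faults so far: 4)
  step 5: ref 6 -> FAULT, evict 7, frames=[3,6,1] (faults so far: 5)
  step 6: ref 6 -> HIT, frames=[3,6,1] (faults so far: 5)
  step 7: ref 4 -> FAULT, evict 1, frames=[3,6,4] (faults so far: 6)
  step 8: ref 6 -> HIT, frames=[3,6,4] (faults so far: 6)
  step 9: ref 6 -> HIT, frames=[3,6,4] (faults so far: 6)
  step 10: ref 5 -> FAULT, evict 3, frames=[5,6,4] (faults so far: 7)
  step 11: ref 2 -> FAULT, evict 6, frames=[5,2,4] (faults so far: 8)
  step 12: ref 4 -> HIT, frames=[5,2,4] (faults so far: 8)
  step 13: ref 2 -> HIT, frames=[5,2,4] (faults so far: 8)
  FIFO total faults: 8
--- LRU ---
  step 0: ref 4 -> FAULT, frames=[4,-,-] (faults so far: 1)
  step 1: ref 7 -> FAULT, frames=[4,7,-] (faults so far: 2)
  step 2: ref 1 -> FAULT, frames=[4,7,1] (faults so far: 3)
  step 3: ref 3 -> FAULT, evict 4, frames=[3,7,1] (faults so far: 4)
  step 4: ref 1 -> HIT, frames=[3,7,1] (faults so far: 4)
  step 5: ref 6 -> FAULT, evict 7, frames=[3,6,1] (faults so far: 5)
  step 6: ref 6 -> HIT, frames=[3,6,1] (faults so far: 5)
  step 7: ref 4 -> FAULT, evict 3, frames=[4,6,1] (faults so far: 6)
  step 8: ref 6 -> HIT, frames=[4,6,1] (faults so far: 6)
  step 9: ref 6 -> HIT, frames=[4,6,1] (faults so far: 6)
  step 10: ref 5 -> FAULT, evict 1, frames=[4,6,5] (faults so far: 7)
  step 11: ref 2 -> FAULT, evict 4, frames=[2,6,5] (faults so far: 8)
  step 12: ref 4 -> FAULT, evict 6, frames=[2,4,5] (faults so far: 9)
  step 13: ref 2 -> HIT, frames=[2,4,5] (faults so far: 9)
  LRU total faults: 9
--- Optimal ---
  step 0: ref 4 -> FAULT, frames=[4,-,-] (faults so far: 1)
  step 1: ref 7 -> FAULT, frames=[4,7,-] (faults so far: 2)
  step 2: ref 1 -> FAULT, frames=[4,7,1] (faults so far: 3)
  step 3: ref 3 -> FAULT, evict 7, frames=[4,3,1] (faults so far: 4)
  step 4: ref 1 -> HIT, frames=[4,3,1] (faults so far: 4)
  step 5: ref 6 -> FAULT, evict 1, frames=[4,3,6] (faults so far: 5)
  step 6: ref 6 -> HIT, frames=[4,3,6] (faults so far: 5)
  step 7: ref 4 -> HIT, frames=[4,3,6] (faults so far: 5)
  step 8: ref 6 -> HIT, frames=[4,3,6] (faults so far: 5)
  step 9: ref 6 -> HIT, frames=[4,3,6] (faults so far: 5)
  step 10: ref 5 -> FAULT, evict 3, frames=[4,5,6] (faults so far: 6)
  step 11: ref 2 -> FAULT, evict 5, frames=[4,2,6] (faults so far: 7)
  step 12: ref 4 -> HIT, frames=[4,2,6] (faults so far: 7)
  step 13: ref 2 -> HIT, frames=[4,2,6] (faults so far: 7)
  Optimal total faults: 7

Answer: 8 9 7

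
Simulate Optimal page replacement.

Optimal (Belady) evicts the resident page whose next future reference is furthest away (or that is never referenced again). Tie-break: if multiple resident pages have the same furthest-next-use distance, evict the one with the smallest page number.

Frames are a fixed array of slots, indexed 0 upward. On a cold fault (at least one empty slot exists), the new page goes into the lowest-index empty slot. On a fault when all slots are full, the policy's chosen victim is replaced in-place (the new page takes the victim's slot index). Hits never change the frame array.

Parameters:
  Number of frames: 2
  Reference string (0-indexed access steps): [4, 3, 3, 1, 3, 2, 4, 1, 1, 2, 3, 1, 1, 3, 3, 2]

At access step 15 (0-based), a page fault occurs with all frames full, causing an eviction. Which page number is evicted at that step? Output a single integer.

Step 0: ref 4 -> FAULT, frames=[4,-]
Step 1: ref 3 -> FAULT, frames=[4,3]
Step 2: ref 3 -> HIT, frames=[4,3]
Step 3: ref 1 -> FAULT, evict 4, frames=[1,3]
Step 4: ref 3 -> HIT, frames=[1,3]
Step 5: ref 2 -> FAULT, evict 3, frames=[1,2]
Step 6: ref 4 -> FAULT, evict 2, frames=[1,4]
Step 7: ref 1 -> HIT, frames=[1,4]
Step 8: ref 1 -> HIT, frames=[1,4]
Step 9: ref 2 -> FAULT, evict 4, frames=[1,2]
Step 10: ref 3 -> FAULT, evict 2, frames=[1,3]
Step 11: ref 1 -> HIT, frames=[1,3]
Step 12: ref 1 -> HIT, frames=[1,3]
Step 13: ref 3 -> HIT, frames=[1,3]
Step 14: ref 3 -> HIT, frames=[1,3]
Step 15: ref 2 -> FAULT, evict 1, frames=[2,3]
At step 15: evicted page 1

Answer: 1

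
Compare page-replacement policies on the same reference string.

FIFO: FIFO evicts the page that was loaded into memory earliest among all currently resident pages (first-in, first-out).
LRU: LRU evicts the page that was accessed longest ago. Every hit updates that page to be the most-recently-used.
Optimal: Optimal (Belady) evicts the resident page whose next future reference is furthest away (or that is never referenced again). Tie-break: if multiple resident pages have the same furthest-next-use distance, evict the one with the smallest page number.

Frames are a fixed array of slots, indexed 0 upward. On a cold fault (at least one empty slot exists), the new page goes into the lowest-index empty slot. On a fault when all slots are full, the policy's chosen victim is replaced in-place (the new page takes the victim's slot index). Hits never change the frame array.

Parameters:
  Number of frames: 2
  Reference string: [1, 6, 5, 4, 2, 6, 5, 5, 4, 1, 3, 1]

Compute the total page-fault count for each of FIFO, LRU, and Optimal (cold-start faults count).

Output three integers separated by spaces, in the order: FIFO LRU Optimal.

--- FIFO ---
  step 0: ref 1 -> FAULT, frames=[1,-] (faults so far: 1)
  step 1: ref 6 -> FAULT, frames=[1,6] (faults so far: 2)
  step 2: ref 5 -> FAULT, evict 1, frames=[5,6] (faults so far: 3)
  step 3: ref 4 -> FAULT, evict 6, frames=[5,4] (faults so far: 4)
  step 4: ref 2 -> FAULT, evict 5, frames=[2,4] (faults so far: 5)
  step 5: ref 6 -> FAULT, evict 4, frames=[2,6] (faults so far: 6)
  step 6: ref 5 -> FAULT, evict 2, frames=[5,6] (faults so far: 7)
  step 7: ref 5 -> HIT, frames=[5,6] (faults so far: 7)
  step 8: ref 4 -> FAULT, evict 6, frames=[5,4] (faults so far: 8)
  step 9: ref 1 -> FAULT, evict 5, frames=[1,4] (faults so far: 9)
  step 10: ref 3 -> FAULT, evict 4, frames=[1,3] (faults so far: 10)
  step 11: ref 1 -> HIT, frames=[1,3] (faults so far: 10)
  FIFO total faults: 10
--- LRU ---
  step 0: ref 1 -> FAULT, frames=[1,-] (faults so far: 1)
  step 1: ref 6 -> FAULT, frames=[1,6] (faults so far: 2)
  step 2: ref 5 -> FAULT, evict 1, frames=[5,6] (faults so far: 3)
  step 3: ref 4 -> FAULT, evict 6, frames=[5,4] (faults so far: 4)
  step 4: ref 2 -> FAULT, evict 5, frames=[2,4] (faults so far: 5)
  step 5: ref 6 -> FAULT, evict 4, frames=[2,6] (faults so far: 6)
  step 6: ref 5 -> FAULT, evict 2, frames=[5,6] (faults so far: 7)
  step 7: ref 5 -> HIT, frames=[5,6] (faults so far: 7)
  step 8: ref 4 -> FAULT, evict 6, frames=[5,4] (faults so far: 8)
  step 9: ref 1 -> FAULT, evict 5, frames=[1,4] (faults so far: 9)
  step 10: ref 3 -> FAULT, evict 4, frames=[1,3] (faults so far: 10)
  step 11: ref 1 -> HIT, frames=[1,3] (faults so far: 10)
  LRU total faults: 10
--- Optimal ---
  step 0: ref 1 -> FAULT, frames=[1,-] (faults so far: 1)
  step 1: ref 6 -> FAULT, frames=[1,6] (faults so far: 2)
  step 2: ref 5 -> FAULT, evict 1, frames=[5,6] (faults so far: 3)
  step 3: ref 4 -> FAULT, evict 5, frames=[4,6] (faults so far: 4)
  step 4: ref 2 -> FAULT, evict 4, frames=[2,6] (faults so far: 5)
  step 5: ref 6 -> HIT, frames=[2,6] (faults so far: 5)
  step 6: ref 5 -> FAULT, evict 2, frames=[5,6] (faults so far: 6)
  step 7: ref 5 -> HIT, frames=[5,6] (faults so far: 6)
  step 8: ref 4 -> FAULT, evict 5, frames=[4,6] (faults so far: 7)
  step 9: ref 1 -> FAULT, evict 4, frames=[1,6] (faults so far: 8)
  step 10: ref 3 -> FAULT, evict 6, frames=[1,3] (faults so far: 9)
  step 11: ref 1 -> HIT, frames=[1,3] (faults so far: 9)
  Optimal total faults: 9

Answer: 10 10 9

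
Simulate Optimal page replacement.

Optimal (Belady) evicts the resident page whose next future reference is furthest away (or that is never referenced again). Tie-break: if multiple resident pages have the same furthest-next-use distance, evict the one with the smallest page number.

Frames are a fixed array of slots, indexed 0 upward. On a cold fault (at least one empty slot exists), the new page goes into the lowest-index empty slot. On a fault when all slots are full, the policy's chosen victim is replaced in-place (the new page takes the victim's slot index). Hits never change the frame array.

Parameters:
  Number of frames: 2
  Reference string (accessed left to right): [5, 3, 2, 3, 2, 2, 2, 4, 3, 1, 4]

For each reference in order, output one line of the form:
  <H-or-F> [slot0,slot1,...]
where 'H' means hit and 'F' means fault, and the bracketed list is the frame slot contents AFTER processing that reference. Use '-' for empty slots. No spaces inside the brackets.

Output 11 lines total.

F [5,-]
F [5,3]
F [2,3]
H [2,3]
H [2,3]
H [2,3]
H [2,3]
F [4,3]
H [4,3]
F [4,1]
H [4,1]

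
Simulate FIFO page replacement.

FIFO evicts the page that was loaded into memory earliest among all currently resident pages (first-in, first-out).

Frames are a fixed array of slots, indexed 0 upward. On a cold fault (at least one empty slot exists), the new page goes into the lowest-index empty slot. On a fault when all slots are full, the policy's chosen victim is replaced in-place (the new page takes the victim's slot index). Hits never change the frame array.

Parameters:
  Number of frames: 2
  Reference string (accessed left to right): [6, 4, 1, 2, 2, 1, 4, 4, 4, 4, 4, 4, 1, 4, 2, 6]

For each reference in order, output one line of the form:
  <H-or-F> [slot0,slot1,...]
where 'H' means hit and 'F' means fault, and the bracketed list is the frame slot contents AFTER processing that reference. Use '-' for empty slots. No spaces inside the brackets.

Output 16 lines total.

F [6,-]
F [6,4]
F [1,4]
F [1,2]
H [1,2]
H [1,2]
F [4,2]
H [4,2]
H [4,2]
H [4,2]
H [4,2]
H [4,2]
F [4,1]
H [4,1]
F [2,1]
F [2,6]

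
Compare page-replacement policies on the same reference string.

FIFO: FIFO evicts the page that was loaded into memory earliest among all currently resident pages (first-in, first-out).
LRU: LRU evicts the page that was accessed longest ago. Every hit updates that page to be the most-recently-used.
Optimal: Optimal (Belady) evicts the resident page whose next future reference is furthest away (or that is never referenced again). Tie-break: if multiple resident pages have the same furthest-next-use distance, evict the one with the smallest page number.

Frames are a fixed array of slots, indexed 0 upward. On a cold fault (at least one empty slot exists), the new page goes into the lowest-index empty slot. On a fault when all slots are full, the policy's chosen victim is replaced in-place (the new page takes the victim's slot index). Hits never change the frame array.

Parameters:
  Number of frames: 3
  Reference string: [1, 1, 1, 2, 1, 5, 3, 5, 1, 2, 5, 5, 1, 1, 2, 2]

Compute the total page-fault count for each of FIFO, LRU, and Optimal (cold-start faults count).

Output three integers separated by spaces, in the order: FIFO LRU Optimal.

Answer: 7 5 5

Derivation:
--- FIFO ---
  step 0: ref 1 -> FAULT, frames=[1,-,-] (faults so far: 1)
  step 1: ref 1 -> HIT, frames=[1,-,-] (faults so far: 1)
  step 2: ref 1 -> HIT, frames=[1,-,-] (faults so far: 1)
  step 3: ref 2 -> FAULT, frames=[1,2,-] (faults so far: 2)
  step 4: ref 1 -> HIT, frames=[1,2,-] (faults so far: 2)
  step 5: ref 5 -> FAULT, frames=[1,2,5] (faults so far: 3)
  step 6: ref 3 -> FAULT, evict 1, frames=[3,2,5] (faults so far: 4)
  step 7: ref 5 -> HIT, frames=[3,2,5] (faults so far: 4)
  step 8: ref 1 -> FAULT, evict 2, frames=[3,1,5] (faults so far: 5)
  step 9: ref 2 -> FAULT, evict 5, frames=[3,1,2] (faults so far: 6)
  step 10: ref 5 -> FAULT, evict 3, frames=[5,1,2] (faults so far: 7)
  step 11: ref 5 -> HIT, frames=[5,1,2] (faults so far: 7)
  step 12: ref 1 -> HIT, frames=[5,1,2] (faults so far: 7)
  step 13: ref 1 -> HIT, frames=[5,1,2] (faults so far: 7)
  step 14: ref 2 -> HIT, frames=[5,1,2] (faults so far: 7)
  step 15: ref 2 -> HIT, frames=[5,1,2] (faults so far: 7)
  FIFO total faults: 7
--- LRU ---
  step 0: ref 1 -> FAULT, frames=[1,-,-] (faults so far: 1)
  step 1: ref 1 -> HIT, frames=[1,-,-] (faults so far: 1)
  step 2: ref 1 -> HIT, frames=[1,-,-] (faults so far: 1)
  step 3: ref 2 -> FAULT, frames=[1,2,-] (faults so far: 2)
  step 4: ref 1 -> HIT, frames=[1,2,-] (faults so far: 2)
  step 5: ref 5 -> FAULT, frames=[1,2,5] (faults so far: 3)
  step 6: ref 3 -> FAULT, evict 2, frames=[1,3,5] (faults so far: 4)
  step 7: ref 5 -> HIT, frames=[1,3,5] (faults so far: 4)
  step 8: ref 1 -> HIT, frames=[1,3,5] (faults so far: 4)
  step 9: ref 2 -> FAULT, evict 3, frames=[1,2,5] (faults so far: 5)
  step 10: ref 5 -> HIT, frames=[1,2,5] (faults so far: 5)
  step 11: ref 5 -> HIT, frames=[1,2,5] (faults so far: 5)
  step 12: ref 1 -> HIT, frames=[1,2,5] (faults so far: 5)
  step 13: ref 1 -> HIT, frames=[1,2,5] (faults so far: 5)
  step 14: ref 2 -> HIT, frames=[1,2,5] (faults so far: 5)
  step 15: ref 2 -> HIT, frames=[1,2,5] (faults so far: 5)
  LRU total faults: 5
--- Optimal ---
  step 0: ref 1 -> FAULT, frames=[1,-,-] (faults so far: 1)
  step 1: ref 1 -> HIT, frames=[1,-,-] (faults so far: 1)
  step 2: ref 1 -> HIT, frames=[1,-,-] (faults so far: 1)
  step 3: ref 2 -> FAULT, frames=[1,2,-] (faults so far: 2)
  step 4: ref 1 -> HIT, frames=[1,2,-] (faults so far: 2)
  step 5: ref 5 -> FAULT, frames=[1,2,5] (faults so far: 3)
  step 6: ref 3 -> FAULT, evict 2, frames=[1,3,5] (faults so far: 4)
  step 7: ref 5 -> HIT, frames=[1,3,5] (faults so far: 4)
  step 8: ref 1 -> HIT, frames=[1,3,5] (faults so far: 4)
  step 9: ref 2 -> FAULT, evict 3, frames=[1,2,5] (faults so far: 5)
  step 10: ref 5 -> HIT, frames=[1,2,5] (faults so far: 5)
  step 11: ref 5 -> HIT, frames=[1,2,5] (faults so far: 5)
  step 12: ref 1 -> HIT, frames=[1,2,5] (faults so far: 5)
  step 13: ref 1 -> HIT, frames=[1,2,5] (faults so far: 5)
  step 14: ref 2 -> HIT, frames=[1,2,5] (faults so far: 5)
  step 15: ref 2 -> HIT, frames=[1,2,5] (faults so far: 5)
  Optimal total faults: 5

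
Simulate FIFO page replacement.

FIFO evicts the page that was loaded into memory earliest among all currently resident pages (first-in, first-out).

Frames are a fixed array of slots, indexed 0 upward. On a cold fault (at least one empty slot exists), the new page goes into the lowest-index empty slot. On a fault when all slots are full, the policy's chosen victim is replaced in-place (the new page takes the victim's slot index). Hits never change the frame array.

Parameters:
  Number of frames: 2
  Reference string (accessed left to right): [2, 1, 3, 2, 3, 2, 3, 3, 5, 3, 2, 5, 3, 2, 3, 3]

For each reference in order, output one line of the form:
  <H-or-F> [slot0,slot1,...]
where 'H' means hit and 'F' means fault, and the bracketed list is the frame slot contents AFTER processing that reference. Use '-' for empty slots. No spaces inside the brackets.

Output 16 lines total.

F [2,-]
F [2,1]
F [3,1]
F [3,2]
H [3,2]
H [3,2]
H [3,2]
H [3,2]
F [5,2]
F [5,3]
F [2,3]
F [2,5]
F [3,5]
F [3,2]
H [3,2]
H [3,2]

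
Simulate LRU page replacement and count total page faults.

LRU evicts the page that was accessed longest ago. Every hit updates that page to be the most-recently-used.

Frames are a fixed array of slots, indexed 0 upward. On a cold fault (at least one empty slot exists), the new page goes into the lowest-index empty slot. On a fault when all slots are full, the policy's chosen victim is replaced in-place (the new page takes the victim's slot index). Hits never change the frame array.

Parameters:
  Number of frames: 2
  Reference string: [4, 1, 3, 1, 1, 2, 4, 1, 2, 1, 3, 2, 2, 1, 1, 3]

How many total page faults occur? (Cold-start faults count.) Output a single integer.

Answer: 11

Derivation:
Step 0: ref 4 → FAULT, frames=[4,-]
Step 1: ref 1 → FAULT, frames=[4,1]
Step 2: ref 3 → FAULT (evict 4), frames=[3,1]
Step 3: ref 1 → HIT, frames=[3,1]
Step 4: ref 1 → HIT, frames=[3,1]
Step 5: ref 2 → FAULT (evict 3), frames=[2,1]
Step 6: ref 4 → FAULT (evict 1), frames=[2,4]
Step 7: ref 1 → FAULT (evict 2), frames=[1,4]
Step 8: ref 2 → FAULT (evict 4), frames=[1,2]
Step 9: ref 1 → HIT, frames=[1,2]
Step 10: ref 3 → FAULT (evict 2), frames=[1,3]
Step 11: ref 2 → FAULT (evict 1), frames=[2,3]
Step 12: ref 2 → HIT, frames=[2,3]
Step 13: ref 1 → FAULT (evict 3), frames=[2,1]
Step 14: ref 1 → HIT, frames=[2,1]
Step 15: ref 3 → FAULT (evict 2), frames=[3,1]
Total faults: 11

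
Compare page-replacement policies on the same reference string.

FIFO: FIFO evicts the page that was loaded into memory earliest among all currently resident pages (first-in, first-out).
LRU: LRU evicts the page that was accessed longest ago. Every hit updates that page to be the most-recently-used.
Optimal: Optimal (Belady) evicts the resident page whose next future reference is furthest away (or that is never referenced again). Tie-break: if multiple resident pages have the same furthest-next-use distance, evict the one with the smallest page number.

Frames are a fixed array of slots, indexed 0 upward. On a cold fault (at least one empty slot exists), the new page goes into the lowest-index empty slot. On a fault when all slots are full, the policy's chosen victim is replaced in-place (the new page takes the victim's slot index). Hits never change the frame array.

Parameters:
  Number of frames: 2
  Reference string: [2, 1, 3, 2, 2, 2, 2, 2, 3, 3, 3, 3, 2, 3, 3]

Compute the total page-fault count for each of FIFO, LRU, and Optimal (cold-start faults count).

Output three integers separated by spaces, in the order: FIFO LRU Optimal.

Answer: 4 4 3

Derivation:
--- FIFO ---
  step 0: ref 2 -> FAULT, frames=[2,-] (faults so far: 1)
  step 1: ref 1 -> FAULT, frames=[2,1] (faults so far: 2)
  step 2: ref 3 -> FAULT, evict 2, frames=[3,1] (faults so far: 3)
  step 3: ref 2 -> FAULT, evict 1, frames=[3,2] (faults so far: 4)
  step 4: ref 2 -> HIT, frames=[3,2] (faults so far: 4)
  step 5: ref 2 -> HIT, frames=[3,2] (faults so far: 4)
  step 6: ref 2 -> HIT, frames=[3,2] (faults so far: 4)
  step 7: ref 2 -> HIT, frames=[3,2] (faults so far: 4)
  step 8: ref 3 -> HIT, frames=[3,2] (faults so far: 4)
  step 9: ref 3 -> HIT, frames=[3,2] (faults so far: 4)
  step 10: ref 3 -> HIT, frames=[3,2] (faults so far: 4)
  step 11: ref 3 -> HIT, frames=[3,2] (faults so far: 4)
  step 12: ref 2 -> HIT, frames=[3,2] (faults so far: 4)
  step 13: ref 3 -> HIT, frames=[3,2] (faults so far: 4)
  step 14: ref 3 -> HIT, frames=[3,2] (faults so far: 4)
  FIFO total faults: 4
--- LRU ---
  step 0: ref 2 -> FAULT, frames=[2,-] (faults so far: 1)
  step 1: ref 1 -> FAULT, frames=[2,1] (faults so far: 2)
  step 2: ref 3 -> FAULT, evict 2, frames=[3,1] (faults so far: 3)
  step 3: ref 2 -> FAULT, evict 1, frames=[3,2] (faults so far: 4)
  step 4: ref 2 -> HIT, frames=[3,2] (faults so far: 4)
  step 5: ref 2 -> HIT, frames=[3,2] (faults so far: 4)
  step 6: ref 2 -> HIT, frames=[3,2] (faults so far: 4)
  step 7: ref 2 -> HIT, frames=[3,2] (faults so far: 4)
  step 8: ref 3 -> HIT, frames=[3,2] (faults so far: 4)
  step 9: ref 3 -> HIT, frames=[3,2] (faults so far: 4)
  step 10: ref 3 -> HIT, frames=[3,2] (faults so far: 4)
  step 11: ref 3 -> HIT, frames=[3,2] (faults so far: 4)
  step 12: ref 2 -> HIT, frames=[3,2] (faults so far: 4)
  step 13: ref 3 -> HIT, frames=[3,2] (faults so far: 4)
  step 14: ref 3 -> HIT, frames=[3,2] (faults so far: 4)
  LRU total faults: 4
--- Optimal ---
  step 0: ref 2 -> FAULT, frames=[2,-] (faults so far: 1)
  step 1: ref 1 -> FAULT, frames=[2,1] (faults so far: 2)
  step 2: ref 3 -> FAULT, evict 1, frames=[2,3] (faults so far: 3)
  step 3: ref 2 -> HIT, frames=[2,3] (faults so far: 3)
  step 4: ref 2 -> HIT, frames=[2,3] (faults so far: 3)
  step 5: ref 2 -> HIT, frames=[2,3] (faults so far: 3)
  step 6: ref 2 -> HIT, frames=[2,3] (faults so far: 3)
  step 7: ref 2 -> HIT, frames=[2,3] (faults so far: 3)
  step 8: ref 3 -> HIT, frames=[2,3] (faults so far: 3)
  step 9: ref 3 -> HIT, frames=[2,3] (faults so far: 3)
  step 10: ref 3 -> HIT, frames=[2,3] (faults so far: 3)
  step 11: ref 3 -> HIT, frames=[2,3] (faults so far: 3)
  step 12: ref 2 -> HIT, frames=[2,3] (faults so far: 3)
  step 13: ref 3 -> HIT, frames=[2,3] (faults so far: 3)
  step 14: ref 3 -> HIT, frames=[2,3] (faults so far: 3)
  Optimal total faults: 3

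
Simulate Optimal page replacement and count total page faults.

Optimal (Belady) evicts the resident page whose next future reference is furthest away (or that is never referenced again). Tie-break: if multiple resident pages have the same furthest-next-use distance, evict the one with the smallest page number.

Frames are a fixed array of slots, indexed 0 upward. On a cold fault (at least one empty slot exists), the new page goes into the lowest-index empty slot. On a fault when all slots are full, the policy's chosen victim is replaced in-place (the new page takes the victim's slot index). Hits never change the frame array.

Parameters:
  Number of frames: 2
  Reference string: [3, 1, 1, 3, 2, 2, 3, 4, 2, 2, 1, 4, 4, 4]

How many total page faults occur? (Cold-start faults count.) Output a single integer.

Answer: 5

Derivation:
Step 0: ref 3 → FAULT, frames=[3,-]
Step 1: ref 1 → FAULT, frames=[3,1]
Step 2: ref 1 → HIT, frames=[3,1]
Step 3: ref 3 → HIT, frames=[3,1]
Step 4: ref 2 → FAULT (evict 1), frames=[3,2]
Step 5: ref 2 → HIT, frames=[3,2]
Step 6: ref 3 → HIT, frames=[3,2]
Step 7: ref 4 → FAULT (evict 3), frames=[4,2]
Step 8: ref 2 → HIT, frames=[4,2]
Step 9: ref 2 → HIT, frames=[4,2]
Step 10: ref 1 → FAULT (evict 2), frames=[4,1]
Step 11: ref 4 → HIT, frames=[4,1]
Step 12: ref 4 → HIT, frames=[4,1]
Step 13: ref 4 → HIT, frames=[4,1]
Total faults: 5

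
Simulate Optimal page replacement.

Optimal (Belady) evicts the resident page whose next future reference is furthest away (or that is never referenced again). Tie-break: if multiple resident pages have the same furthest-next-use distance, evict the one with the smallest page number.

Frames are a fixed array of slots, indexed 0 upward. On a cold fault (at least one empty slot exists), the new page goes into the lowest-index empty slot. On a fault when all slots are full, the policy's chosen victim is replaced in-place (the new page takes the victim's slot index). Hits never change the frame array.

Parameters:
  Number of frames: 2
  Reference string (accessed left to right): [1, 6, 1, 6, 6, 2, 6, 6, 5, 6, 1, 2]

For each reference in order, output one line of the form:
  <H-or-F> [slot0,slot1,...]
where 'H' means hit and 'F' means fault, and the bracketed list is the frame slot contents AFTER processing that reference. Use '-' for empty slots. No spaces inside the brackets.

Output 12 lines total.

F [1,-]
F [1,6]
H [1,6]
H [1,6]
H [1,6]
F [2,6]
H [2,6]
H [2,6]
F [5,6]
H [5,6]
F [1,6]
F [2,6]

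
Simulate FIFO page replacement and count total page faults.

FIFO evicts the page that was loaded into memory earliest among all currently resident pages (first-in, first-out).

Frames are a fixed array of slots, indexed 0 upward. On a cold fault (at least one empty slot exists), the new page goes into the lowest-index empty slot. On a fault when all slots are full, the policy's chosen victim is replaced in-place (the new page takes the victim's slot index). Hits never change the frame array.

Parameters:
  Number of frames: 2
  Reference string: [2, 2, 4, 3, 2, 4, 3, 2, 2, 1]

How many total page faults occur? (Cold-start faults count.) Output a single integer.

Step 0: ref 2 → FAULT, frames=[2,-]
Step 1: ref 2 → HIT, frames=[2,-]
Step 2: ref 4 → FAULT, frames=[2,4]
Step 3: ref 3 → FAULT (evict 2), frames=[3,4]
Step 4: ref 2 → FAULT (evict 4), frames=[3,2]
Step 5: ref 4 → FAULT (evict 3), frames=[4,2]
Step 6: ref 3 → FAULT (evict 2), frames=[4,3]
Step 7: ref 2 → FAULT (evict 4), frames=[2,3]
Step 8: ref 2 → HIT, frames=[2,3]
Step 9: ref 1 → FAULT (evict 3), frames=[2,1]
Total faults: 8

Answer: 8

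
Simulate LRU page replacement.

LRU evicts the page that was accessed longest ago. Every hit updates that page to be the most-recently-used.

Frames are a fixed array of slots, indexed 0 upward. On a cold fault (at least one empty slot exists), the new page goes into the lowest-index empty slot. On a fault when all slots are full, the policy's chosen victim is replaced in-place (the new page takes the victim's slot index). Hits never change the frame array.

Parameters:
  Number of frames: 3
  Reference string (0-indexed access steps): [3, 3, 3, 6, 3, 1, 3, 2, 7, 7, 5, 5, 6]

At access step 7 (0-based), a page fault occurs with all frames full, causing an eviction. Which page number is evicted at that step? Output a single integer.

Answer: 6

Derivation:
Step 0: ref 3 -> FAULT, frames=[3,-,-]
Step 1: ref 3 -> HIT, frames=[3,-,-]
Step 2: ref 3 -> HIT, frames=[3,-,-]
Step 3: ref 6 -> FAULT, frames=[3,6,-]
Step 4: ref 3 -> HIT, frames=[3,6,-]
Step 5: ref 1 -> FAULT, frames=[3,6,1]
Step 6: ref 3 -> HIT, frames=[3,6,1]
Step 7: ref 2 -> FAULT, evict 6, frames=[3,2,1]
At step 7: evicted page 6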